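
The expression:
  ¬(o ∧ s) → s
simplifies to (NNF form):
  s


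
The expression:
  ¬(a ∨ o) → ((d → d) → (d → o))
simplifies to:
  a ∨ o ∨ ¬d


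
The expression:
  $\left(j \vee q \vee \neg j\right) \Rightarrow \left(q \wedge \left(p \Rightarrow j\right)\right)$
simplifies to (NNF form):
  $q \wedge \left(j \vee \neg p\right)$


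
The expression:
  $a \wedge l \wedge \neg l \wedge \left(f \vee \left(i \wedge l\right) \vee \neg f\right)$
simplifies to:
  $\text{False}$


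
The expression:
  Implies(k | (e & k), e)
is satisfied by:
  {e: True, k: False}
  {k: False, e: False}
  {k: True, e: True}


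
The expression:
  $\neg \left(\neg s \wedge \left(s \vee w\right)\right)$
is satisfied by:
  {s: True, w: False}
  {w: False, s: False}
  {w: True, s: True}


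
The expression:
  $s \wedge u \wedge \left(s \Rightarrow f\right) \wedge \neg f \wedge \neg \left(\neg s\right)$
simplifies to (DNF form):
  $\text{False}$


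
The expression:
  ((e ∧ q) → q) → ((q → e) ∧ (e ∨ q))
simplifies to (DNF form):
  e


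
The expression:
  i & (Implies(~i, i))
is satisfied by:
  {i: True}


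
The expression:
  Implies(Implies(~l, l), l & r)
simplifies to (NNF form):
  r | ~l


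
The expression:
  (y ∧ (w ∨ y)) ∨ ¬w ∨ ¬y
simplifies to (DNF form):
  True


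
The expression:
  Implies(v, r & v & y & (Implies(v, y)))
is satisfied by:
  {r: True, y: True, v: False}
  {r: True, y: False, v: False}
  {y: True, r: False, v: False}
  {r: False, y: False, v: False}
  {r: True, v: True, y: True}


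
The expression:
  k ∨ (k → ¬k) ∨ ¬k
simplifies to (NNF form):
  True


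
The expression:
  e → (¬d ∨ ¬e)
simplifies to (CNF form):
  ¬d ∨ ¬e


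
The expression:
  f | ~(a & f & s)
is always true.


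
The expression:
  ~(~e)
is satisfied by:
  {e: True}


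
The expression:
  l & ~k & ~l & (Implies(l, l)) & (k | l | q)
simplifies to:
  False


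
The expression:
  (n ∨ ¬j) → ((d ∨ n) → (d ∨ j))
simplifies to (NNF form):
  d ∨ j ∨ ¬n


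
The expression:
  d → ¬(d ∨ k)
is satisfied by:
  {d: False}


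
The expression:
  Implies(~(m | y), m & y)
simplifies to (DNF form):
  m | y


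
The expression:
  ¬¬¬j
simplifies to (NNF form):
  ¬j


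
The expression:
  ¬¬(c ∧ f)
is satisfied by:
  {c: True, f: True}


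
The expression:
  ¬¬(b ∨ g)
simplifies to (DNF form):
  b ∨ g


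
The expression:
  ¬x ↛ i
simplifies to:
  i ∨ ¬x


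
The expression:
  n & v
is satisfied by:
  {n: True, v: True}


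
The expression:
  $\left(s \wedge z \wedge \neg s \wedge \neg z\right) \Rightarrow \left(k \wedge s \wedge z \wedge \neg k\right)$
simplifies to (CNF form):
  $\text{True}$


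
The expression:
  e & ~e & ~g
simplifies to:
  False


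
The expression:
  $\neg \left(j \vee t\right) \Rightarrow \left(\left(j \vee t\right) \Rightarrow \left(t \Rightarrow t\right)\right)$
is always true.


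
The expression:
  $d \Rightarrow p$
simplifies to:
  $p \vee \neg d$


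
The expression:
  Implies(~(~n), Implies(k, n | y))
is always true.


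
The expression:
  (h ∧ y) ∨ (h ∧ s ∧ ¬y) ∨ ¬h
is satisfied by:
  {y: True, s: True, h: False}
  {y: True, h: False, s: False}
  {s: True, h: False, y: False}
  {s: False, h: False, y: False}
  {y: True, s: True, h: True}
  {y: True, h: True, s: False}
  {s: True, h: True, y: False}


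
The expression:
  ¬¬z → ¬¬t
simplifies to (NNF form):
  t ∨ ¬z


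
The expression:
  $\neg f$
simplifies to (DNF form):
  $\neg f$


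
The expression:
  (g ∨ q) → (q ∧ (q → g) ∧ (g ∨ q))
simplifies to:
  (g ∧ q) ∨ (¬g ∧ ¬q)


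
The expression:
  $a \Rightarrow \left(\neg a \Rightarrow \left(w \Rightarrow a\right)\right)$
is always true.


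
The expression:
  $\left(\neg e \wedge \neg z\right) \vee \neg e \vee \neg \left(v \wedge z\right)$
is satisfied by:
  {v: False, z: False, e: False}
  {e: True, v: False, z: False}
  {z: True, v: False, e: False}
  {e: True, z: True, v: False}
  {v: True, e: False, z: False}
  {e: True, v: True, z: False}
  {z: True, v: True, e: False}


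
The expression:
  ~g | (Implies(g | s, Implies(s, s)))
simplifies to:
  True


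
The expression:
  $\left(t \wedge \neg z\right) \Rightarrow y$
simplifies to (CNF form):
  $y \vee z \vee \neg t$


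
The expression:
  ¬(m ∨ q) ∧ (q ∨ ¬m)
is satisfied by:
  {q: False, m: False}


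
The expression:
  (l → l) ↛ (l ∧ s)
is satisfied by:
  {l: False, s: False}
  {s: True, l: False}
  {l: True, s: False}


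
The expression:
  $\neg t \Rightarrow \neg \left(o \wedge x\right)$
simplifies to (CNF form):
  $t \vee \neg o \vee \neg x$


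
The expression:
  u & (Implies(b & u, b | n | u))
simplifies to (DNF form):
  u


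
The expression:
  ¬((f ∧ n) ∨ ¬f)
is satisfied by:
  {f: True, n: False}


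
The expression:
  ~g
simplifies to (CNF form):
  ~g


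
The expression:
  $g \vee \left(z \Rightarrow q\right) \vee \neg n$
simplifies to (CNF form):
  $g \vee q \vee \neg n \vee \neg z$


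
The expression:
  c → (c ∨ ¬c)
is always true.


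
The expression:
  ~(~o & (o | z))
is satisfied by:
  {o: True, z: False}
  {z: False, o: False}
  {z: True, o: True}


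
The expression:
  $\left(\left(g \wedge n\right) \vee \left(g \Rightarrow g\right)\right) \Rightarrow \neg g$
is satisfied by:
  {g: False}


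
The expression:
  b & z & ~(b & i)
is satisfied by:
  {z: True, b: True, i: False}


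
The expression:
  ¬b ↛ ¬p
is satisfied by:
  {p: True, b: False}


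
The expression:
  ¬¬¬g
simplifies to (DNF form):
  ¬g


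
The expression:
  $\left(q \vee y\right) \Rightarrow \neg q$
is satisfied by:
  {q: False}


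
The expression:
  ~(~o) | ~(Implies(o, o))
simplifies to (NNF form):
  o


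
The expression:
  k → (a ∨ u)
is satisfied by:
  {a: True, u: True, k: False}
  {a: True, k: False, u: False}
  {u: True, k: False, a: False}
  {u: False, k: False, a: False}
  {a: True, u: True, k: True}
  {a: True, k: True, u: False}
  {u: True, k: True, a: False}


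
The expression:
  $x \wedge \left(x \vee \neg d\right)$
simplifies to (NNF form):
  $x$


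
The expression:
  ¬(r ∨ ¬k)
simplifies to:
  k ∧ ¬r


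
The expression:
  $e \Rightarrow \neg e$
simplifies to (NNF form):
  $\neg e$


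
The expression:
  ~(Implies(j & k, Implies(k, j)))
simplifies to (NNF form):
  False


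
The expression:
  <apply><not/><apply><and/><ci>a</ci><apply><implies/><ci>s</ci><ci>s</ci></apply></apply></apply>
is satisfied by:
  {a: False}


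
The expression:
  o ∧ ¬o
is never true.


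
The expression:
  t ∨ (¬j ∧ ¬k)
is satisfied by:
  {t: True, k: False, j: False}
  {j: True, t: True, k: False}
  {t: True, k: True, j: False}
  {j: True, t: True, k: True}
  {j: False, k: False, t: False}


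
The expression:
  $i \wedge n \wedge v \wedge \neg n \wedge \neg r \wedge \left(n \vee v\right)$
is never true.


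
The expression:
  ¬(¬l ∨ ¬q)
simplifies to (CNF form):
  l ∧ q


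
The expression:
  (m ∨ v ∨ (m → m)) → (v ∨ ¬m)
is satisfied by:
  {v: True, m: False}
  {m: False, v: False}
  {m: True, v: True}


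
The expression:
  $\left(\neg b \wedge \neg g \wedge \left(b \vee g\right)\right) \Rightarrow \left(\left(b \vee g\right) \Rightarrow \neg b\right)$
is always true.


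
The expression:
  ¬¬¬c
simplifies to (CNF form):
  ¬c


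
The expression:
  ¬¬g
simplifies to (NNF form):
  g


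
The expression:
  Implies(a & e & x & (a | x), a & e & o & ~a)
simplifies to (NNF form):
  ~a | ~e | ~x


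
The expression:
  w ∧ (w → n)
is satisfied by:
  {w: True, n: True}


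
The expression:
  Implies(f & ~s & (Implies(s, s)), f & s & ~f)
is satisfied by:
  {s: True, f: False}
  {f: False, s: False}
  {f: True, s: True}


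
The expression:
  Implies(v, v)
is always true.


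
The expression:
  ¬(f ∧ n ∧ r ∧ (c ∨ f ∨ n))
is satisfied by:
  {n: False, r: False, f: False}
  {f: True, n: False, r: False}
  {r: True, n: False, f: False}
  {f: True, r: True, n: False}
  {n: True, f: False, r: False}
  {f: True, n: True, r: False}
  {r: True, n: True, f: False}


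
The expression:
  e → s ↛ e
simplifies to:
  ¬e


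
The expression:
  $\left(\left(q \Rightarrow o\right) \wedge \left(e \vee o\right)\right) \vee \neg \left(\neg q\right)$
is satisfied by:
  {q: True, e: True, o: True}
  {q: True, e: True, o: False}
  {q: True, o: True, e: False}
  {q: True, o: False, e: False}
  {e: True, o: True, q: False}
  {e: True, o: False, q: False}
  {o: True, e: False, q: False}


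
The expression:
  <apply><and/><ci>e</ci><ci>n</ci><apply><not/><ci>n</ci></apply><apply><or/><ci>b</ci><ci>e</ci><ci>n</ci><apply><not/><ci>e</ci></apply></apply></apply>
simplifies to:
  <false/>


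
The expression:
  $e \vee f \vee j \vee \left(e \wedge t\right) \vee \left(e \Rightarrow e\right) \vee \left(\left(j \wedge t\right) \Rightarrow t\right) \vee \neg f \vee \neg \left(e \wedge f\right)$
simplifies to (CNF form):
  $\text{True}$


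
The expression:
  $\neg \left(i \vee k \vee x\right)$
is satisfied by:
  {x: False, i: False, k: False}


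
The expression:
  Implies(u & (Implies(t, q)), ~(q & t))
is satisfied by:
  {u: False, t: False, q: False}
  {q: True, u: False, t: False}
  {t: True, u: False, q: False}
  {q: True, t: True, u: False}
  {u: True, q: False, t: False}
  {q: True, u: True, t: False}
  {t: True, u: True, q: False}


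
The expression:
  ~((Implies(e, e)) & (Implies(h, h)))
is never true.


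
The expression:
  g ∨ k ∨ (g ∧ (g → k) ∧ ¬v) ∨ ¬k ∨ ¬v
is always true.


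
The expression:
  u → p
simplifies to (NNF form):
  p ∨ ¬u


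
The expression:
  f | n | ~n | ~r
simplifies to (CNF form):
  True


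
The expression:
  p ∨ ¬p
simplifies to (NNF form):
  True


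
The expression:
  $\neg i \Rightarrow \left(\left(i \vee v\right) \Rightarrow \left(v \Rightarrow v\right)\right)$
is always true.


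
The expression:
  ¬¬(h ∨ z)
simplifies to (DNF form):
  h ∨ z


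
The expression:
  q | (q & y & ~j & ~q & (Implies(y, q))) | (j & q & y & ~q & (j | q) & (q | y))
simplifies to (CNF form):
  q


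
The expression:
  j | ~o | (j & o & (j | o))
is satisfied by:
  {j: True, o: False}
  {o: False, j: False}
  {o: True, j: True}


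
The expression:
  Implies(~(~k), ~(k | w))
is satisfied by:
  {k: False}


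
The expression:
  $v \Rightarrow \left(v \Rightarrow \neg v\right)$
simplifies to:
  $\neg v$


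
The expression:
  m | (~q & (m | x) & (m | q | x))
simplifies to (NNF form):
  m | (x & ~q)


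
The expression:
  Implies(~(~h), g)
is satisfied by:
  {g: True, h: False}
  {h: False, g: False}
  {h: True, g: True}


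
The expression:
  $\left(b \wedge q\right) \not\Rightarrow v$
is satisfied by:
  {b: True, q: True, v: False}


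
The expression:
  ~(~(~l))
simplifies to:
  ~l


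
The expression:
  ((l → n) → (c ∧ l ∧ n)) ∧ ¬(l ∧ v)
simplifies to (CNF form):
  l ∧ ¬v ∧ (c ∨ ¬n)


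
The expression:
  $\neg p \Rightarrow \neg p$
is always true.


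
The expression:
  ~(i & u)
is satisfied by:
  {u: False, i: False}
  {i: True, u: False}
  {u: True, i: False}


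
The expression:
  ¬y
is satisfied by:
  {y: False}


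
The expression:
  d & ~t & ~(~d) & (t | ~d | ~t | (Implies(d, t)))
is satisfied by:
  {d: True, t: False}


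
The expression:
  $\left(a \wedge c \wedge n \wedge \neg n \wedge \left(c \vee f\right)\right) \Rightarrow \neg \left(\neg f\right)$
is always true.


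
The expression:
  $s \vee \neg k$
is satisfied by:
  {s: True, k: False}
  {k: False, s: False}
  {k: True, s: True}


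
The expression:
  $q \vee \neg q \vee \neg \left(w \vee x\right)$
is always true.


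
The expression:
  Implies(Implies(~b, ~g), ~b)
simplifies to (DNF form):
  ~b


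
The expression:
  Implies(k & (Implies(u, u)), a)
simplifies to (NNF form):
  a | ~k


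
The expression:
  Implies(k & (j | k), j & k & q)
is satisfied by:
  {q: True, j: True, k: False}
  {q: True, j: False, k: False}
  {j: True, q: False, k: False}
  {q: False, j: False, k: False}
  {q: True, k: True, j: True}


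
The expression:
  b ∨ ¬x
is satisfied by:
  {b: True, x: False}
  {x: False, b: False}
  {x: True, b: True}


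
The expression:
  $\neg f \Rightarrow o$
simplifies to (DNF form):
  $f \vee o$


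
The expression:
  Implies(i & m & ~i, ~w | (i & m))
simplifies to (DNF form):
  True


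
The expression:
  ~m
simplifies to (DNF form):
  ~m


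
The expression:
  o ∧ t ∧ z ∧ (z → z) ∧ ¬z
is never true.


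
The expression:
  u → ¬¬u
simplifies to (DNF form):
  True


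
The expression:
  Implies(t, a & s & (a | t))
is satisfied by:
  {a: True, s: True, t: False}
  {a: True, s: False, t: False}
  {s: True, a: False, t: False}
  {a: False, s: False, t: False}
  {a: True, t: True, s: True}


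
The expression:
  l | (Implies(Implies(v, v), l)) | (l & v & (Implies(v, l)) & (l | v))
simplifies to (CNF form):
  l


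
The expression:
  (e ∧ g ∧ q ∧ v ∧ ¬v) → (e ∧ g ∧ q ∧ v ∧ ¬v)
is always true.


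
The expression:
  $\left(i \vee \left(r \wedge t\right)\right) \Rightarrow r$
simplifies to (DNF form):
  $r \vee \neg i$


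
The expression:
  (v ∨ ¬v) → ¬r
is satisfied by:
  {r: False}


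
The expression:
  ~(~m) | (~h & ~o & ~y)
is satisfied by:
  {m: True, h: False, y: False, o: False}
  {m: True, o: True, h: False, y: False}
  {m: True, y: True, h: False, o: False}
  {m: True, o: True, y: True, h: False}
  {m: True, h: True, y: False, o: False}
  {m: True, o: True, h: True, y: False}
  {m: True, y: True, h: True, o: False}
  {m: True, o: True, y: True, h: True}
  {o: False, h: False, y: False, m: False}


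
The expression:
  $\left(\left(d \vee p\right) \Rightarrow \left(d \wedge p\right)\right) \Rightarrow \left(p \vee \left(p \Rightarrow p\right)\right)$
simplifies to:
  $\text{True}$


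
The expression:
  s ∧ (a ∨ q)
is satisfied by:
  {s: True, a: True, q: True}
  {s: True, a: True, q: False}
  {s: True, q: True, a: False}


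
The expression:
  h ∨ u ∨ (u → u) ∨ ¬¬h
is always true.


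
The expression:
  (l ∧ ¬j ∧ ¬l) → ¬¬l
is always true.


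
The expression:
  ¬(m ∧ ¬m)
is always true.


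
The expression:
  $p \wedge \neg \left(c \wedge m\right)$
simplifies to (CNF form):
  $p \wedge \left(\neg c \vee \neg m\right)$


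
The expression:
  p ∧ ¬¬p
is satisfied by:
  {p: True}


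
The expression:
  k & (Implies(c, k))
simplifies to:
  k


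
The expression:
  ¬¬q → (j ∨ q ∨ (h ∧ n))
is always true.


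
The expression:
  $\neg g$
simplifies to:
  $\neg g$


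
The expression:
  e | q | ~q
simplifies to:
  True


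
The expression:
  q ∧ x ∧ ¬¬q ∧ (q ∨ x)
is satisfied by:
  {x: True, q: True}


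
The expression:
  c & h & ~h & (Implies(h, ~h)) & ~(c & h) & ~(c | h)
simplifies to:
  False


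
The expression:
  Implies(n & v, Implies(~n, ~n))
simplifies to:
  True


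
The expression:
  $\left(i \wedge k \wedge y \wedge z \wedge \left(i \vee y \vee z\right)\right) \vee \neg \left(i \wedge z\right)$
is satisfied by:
  {k: True, y: True, z: False, i: False}
  {k: True, y: False, z: False, i: False}
  {y: True, k: False, z: False, i: False}
  {k: False, y: False, z: False, i: False}
  {i: True, k: True, y: True, z: False}
  {i: True, k: True, y: False, z: False}
  {i: True, y: True, k: False, z: False}
  {i: True, y: False, k: False, z: False}
  {k: True, z: True, y: True, i: False}
  {k: True, z: True, y: False, i: False}
  {z: True, y: True, k: False, i: False}
  {z: True, k: False, y: False, i: False}
  {i: True, k: True, z: True, y: True}


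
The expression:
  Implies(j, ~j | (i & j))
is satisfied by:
  {i: True, j: False}
  {j: False, i: False}
  {j: True, i: True}


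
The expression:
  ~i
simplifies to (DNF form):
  ~i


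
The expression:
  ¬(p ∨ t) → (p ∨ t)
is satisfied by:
  {t: True, p: True}
  {t: True, p: False}
  {p: True, t: False}


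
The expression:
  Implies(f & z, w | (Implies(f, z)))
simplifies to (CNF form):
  True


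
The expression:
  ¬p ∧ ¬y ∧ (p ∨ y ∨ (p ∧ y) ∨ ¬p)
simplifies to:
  ¬p ∧ ¬y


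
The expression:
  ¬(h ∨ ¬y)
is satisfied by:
  {y: True, h: False}


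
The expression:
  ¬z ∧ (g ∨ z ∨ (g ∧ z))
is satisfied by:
  {g: True, z: False}


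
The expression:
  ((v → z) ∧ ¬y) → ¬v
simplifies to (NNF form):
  y ∨ ¬v ∨ ¬z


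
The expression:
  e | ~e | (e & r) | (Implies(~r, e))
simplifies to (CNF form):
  True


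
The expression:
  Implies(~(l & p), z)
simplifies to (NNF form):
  z | (l & p)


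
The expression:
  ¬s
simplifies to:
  ¬s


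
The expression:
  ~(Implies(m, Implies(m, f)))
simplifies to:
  m & ~f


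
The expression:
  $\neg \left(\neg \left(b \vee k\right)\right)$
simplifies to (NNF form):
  $b \vee k$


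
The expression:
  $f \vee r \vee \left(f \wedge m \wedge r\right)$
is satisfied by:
  {r: True, f: True}
  {r: True, f: False}
  {f: True, r: False}


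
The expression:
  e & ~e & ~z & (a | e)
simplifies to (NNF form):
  False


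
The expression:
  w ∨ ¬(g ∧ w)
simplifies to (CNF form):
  True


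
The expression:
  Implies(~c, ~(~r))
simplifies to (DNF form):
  c | r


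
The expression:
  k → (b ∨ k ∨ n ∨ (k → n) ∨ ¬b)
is always true.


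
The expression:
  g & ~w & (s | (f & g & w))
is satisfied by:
  {g: True, s: True, w: False}


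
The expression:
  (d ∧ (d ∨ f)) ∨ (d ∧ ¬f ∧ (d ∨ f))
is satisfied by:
  {d: True}


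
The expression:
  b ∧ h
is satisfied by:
  {h: True, b: True}


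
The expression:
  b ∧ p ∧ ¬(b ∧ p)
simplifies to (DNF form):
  False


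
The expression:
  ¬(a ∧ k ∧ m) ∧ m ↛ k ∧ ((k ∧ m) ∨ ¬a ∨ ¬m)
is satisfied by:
  {m: True, k: False, a: False}


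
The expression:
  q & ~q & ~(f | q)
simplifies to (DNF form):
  False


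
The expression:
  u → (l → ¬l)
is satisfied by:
  {l: False, u: False}
  {u: True, l: False}
  {l: True, u: False}


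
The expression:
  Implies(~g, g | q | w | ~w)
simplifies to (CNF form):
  True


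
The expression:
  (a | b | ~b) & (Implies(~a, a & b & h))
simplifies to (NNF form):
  a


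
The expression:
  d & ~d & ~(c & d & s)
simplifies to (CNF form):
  False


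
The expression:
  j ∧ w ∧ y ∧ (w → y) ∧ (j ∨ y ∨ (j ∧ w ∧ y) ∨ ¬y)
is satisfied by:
  {j: True, w: True, y: True}


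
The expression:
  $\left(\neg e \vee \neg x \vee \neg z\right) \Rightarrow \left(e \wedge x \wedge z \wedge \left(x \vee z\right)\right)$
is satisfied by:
  {z: True, e: True, x: True}


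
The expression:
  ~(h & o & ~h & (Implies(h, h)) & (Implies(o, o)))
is always true.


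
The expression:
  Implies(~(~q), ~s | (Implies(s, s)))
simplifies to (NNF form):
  True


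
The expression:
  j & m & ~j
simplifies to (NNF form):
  False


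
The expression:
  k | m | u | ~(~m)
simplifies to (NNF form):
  k | m | u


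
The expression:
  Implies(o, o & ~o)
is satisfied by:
  {o: False}


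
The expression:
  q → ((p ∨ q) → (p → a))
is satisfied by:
  {a: True, p: False, q: False}
  {p: False, q: False, a: False}
  {a: True, q: True, p: False}
  {q: True, p: False, a: False}
  {a: True, p: True, q: False}
  {p: True, a: False, q: False}
  {a: True, q: True, p: True}


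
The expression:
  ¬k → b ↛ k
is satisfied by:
  {b: True, k: True}
  {b: True, k: False}
  {k: True, b: False}


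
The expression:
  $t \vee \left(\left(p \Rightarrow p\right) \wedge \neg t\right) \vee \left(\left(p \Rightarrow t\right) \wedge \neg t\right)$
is always true.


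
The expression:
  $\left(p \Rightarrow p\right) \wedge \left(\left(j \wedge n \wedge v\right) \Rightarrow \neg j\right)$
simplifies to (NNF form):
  $\neg j \vee \neg n \vee \neg v$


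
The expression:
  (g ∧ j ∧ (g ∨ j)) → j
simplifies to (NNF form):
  True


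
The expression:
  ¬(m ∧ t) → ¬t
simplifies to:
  m ∨ ¬t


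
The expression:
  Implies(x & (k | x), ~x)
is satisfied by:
  {x: False}


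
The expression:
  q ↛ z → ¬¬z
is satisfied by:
  {z: True, q: False}
  {q: False, z: False}
  {q: True, z: True}


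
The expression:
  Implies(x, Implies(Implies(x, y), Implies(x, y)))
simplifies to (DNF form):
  True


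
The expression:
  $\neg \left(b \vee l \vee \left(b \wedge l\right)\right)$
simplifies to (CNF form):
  $\neg b \wedge \neg l$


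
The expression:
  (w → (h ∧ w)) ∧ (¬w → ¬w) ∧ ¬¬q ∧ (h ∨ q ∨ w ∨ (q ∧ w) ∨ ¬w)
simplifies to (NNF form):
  q ∧ (h ∨ ¬w)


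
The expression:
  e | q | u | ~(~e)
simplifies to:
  e | q | u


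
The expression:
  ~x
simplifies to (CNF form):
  ~x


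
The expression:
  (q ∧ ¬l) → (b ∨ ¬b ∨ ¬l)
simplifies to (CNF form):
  True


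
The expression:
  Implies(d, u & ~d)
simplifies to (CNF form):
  ~d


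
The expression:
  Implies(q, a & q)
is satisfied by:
  {a: True, q: False}
  {q: False, a: False}
  {q: True, a: True}


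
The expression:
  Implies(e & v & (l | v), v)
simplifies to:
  True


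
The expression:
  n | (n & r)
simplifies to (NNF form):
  n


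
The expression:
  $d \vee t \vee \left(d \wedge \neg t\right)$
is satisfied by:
  {d: True, t: True}
  {d: True, t: False}
  {t: True, d: False}


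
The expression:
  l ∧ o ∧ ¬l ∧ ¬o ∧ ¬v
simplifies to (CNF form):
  False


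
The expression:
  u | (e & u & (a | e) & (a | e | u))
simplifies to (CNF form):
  u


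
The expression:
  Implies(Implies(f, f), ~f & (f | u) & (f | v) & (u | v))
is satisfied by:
  {u: True, v: True, f: False}


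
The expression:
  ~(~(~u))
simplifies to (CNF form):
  ~u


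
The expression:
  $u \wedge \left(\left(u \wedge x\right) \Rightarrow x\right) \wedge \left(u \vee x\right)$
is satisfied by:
  {u: True}


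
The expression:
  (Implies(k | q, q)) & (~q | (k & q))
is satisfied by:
  {k: False, q: False}
  {q: True, k: True}


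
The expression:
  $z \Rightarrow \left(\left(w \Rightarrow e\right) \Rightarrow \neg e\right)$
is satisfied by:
  {e: False, z: False}
  {z: True, e: False}
  {e: True, z: False}


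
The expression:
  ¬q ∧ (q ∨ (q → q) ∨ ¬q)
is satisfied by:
  {q: False}


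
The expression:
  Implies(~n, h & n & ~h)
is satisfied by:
  {n: True}


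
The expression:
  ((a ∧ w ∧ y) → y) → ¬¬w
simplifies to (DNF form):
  w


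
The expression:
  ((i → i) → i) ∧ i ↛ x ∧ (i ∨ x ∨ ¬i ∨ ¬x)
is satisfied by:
  {i: True, x: False}


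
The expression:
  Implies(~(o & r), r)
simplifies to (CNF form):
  r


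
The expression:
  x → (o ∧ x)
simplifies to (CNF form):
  o ∨ ¬x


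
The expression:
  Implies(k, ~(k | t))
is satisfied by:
  {k: False}


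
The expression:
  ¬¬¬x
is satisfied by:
  {x: False}


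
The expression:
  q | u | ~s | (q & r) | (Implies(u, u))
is always true.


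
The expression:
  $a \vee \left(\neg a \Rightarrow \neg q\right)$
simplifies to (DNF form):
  $a \vee \neg q$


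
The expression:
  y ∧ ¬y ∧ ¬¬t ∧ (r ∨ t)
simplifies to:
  False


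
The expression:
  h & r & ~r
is never true.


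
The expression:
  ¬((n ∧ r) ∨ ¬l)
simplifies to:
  l ∧ (¬n ∨ ¬r)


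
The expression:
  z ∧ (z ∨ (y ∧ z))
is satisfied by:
  {z: True}


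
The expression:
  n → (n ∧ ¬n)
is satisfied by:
  {n: False}


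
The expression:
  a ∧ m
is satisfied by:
  {a: True, m: True}


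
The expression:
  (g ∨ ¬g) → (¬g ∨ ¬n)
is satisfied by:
  {g: False, n: False}
  {n: True, g: False}
  {g: True, n: False}


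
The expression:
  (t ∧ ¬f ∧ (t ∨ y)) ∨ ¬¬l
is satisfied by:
  {l: True, t: True, f: False}
  {l: True, t: False, f: False}
  {f: True, l: True, t: True}
  {f: True, l: True, t: False}
  {t: True, f: False, l: False}


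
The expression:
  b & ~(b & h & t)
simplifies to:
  b & (~h | ~t)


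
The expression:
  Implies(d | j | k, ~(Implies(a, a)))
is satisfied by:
  {d: False, j: False, k: False}


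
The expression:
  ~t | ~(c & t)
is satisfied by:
  {c: False, t: False}
  {t: True, c: False}
  {c: True, t: False}


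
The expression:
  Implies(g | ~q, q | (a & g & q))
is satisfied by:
  {q: True}


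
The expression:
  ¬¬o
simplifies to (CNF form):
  o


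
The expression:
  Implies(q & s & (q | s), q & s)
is always true.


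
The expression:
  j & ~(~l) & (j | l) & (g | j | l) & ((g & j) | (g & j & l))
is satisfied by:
  {j: True, g: True, l: True}


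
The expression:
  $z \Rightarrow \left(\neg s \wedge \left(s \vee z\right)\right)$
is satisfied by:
  {s: False, z: False}
  {z: True, s: False}
  {s: True, z: False}


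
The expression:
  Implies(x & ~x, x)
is always true.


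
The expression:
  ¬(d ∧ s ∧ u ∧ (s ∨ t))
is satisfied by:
  {u: False, d: False, s: False}
  {s: True, u: False, d: False}
  {d: True, u: False, s: False}
  {s: True, d: True, u: False}
  {u: True, s: False, d: False}
  {s: True, u: True, d: False}
  {d: True, u: True, s: False}


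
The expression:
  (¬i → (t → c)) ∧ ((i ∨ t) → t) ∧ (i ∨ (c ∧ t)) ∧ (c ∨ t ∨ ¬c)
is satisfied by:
  {t: True, i: True, c: True}
  {t: True, i: True, c: False}
  {t: True, c: True, i: False}


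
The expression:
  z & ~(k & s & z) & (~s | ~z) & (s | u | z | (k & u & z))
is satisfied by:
  {z: True, s: False}


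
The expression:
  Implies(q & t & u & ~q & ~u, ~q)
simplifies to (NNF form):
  True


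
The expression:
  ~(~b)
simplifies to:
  b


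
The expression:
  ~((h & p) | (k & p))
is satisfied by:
  {h: False, p: False, k: False}
  {k: True, h: False, p: False}
  {h: True, k: False, p: False}
  {k: True, h: True, p: False}
  {p: True, k: False, h: False}


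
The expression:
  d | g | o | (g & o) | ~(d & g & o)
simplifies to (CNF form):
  True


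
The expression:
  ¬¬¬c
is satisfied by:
  {c: False}


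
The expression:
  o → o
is always true.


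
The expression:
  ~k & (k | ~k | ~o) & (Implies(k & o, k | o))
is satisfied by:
  {k: False}


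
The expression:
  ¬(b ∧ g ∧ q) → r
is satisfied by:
  {r: True, b: True, q: True, g: True}
  {r: True, b: True, q: True, g: False}
  {r: True, b: True, g: True, q: False}
  {r: True, b: True, g: False, q: False}
  {r: True, q: True, g: True, b: False}
  {r: True, q: True, g: False, b: False}
  {r: True, q: False, g: True, b: False}
  {r: True, q: False, g: False, b: False}
  {b: True, q: True, g: True, r: False}


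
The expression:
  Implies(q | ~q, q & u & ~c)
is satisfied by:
  {u: True, q: True, c: False}


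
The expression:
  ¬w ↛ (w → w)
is never true.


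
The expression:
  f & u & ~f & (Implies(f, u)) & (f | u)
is never true.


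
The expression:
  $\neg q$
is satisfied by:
  {q: False}


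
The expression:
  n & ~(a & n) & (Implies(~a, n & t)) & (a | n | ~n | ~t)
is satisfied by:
  {t: True, n: True, a: False}


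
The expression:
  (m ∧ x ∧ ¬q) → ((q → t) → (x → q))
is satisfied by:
  {q: True, m: False, x: False}
  {m: False, x: False, q: False}
  {x: True, q: True, m: False}
  {x: True, m: False, q: False}
  {q: True, m: True, x: False}
  {m: True, q: False, x: False}
  {x: True, m: True, q: True}


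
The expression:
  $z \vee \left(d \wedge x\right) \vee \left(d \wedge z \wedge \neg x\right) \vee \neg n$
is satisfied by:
  {z: True, d: True, x: True, n: False}
  {z: True, d: True, x: False, n: False}
  {z: True, x: True, d: False, n: False}
  {z: True, x: False, d: False, n: False}
  {d: True, x: True, z: False, n: False}
  {d: True, x: False, z: False, n: False}
  {x: True, z: False, d: False, n: False}
  {x: False, z: False, d: False, n: False}
  {n: True, z: True, d: True, x: True}
  {n: True, z: True, d: True, x: False}
  {n: True, z: True, x: True, d: False}
  {n: True, z: True, x: False, d: False}
  {n: True, d: True, x: True, z: False}


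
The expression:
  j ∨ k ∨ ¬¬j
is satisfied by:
  {k: True, j: True}
  {k: True, j: False}
  {j: True, k: False}


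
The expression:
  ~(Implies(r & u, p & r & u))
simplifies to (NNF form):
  r & u & ~p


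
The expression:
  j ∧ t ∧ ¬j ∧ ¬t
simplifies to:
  False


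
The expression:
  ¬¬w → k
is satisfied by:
  {k: True, w: False}
  {w: False, k: False}
  {w: True, k: True}


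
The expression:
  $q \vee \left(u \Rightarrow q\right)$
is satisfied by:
  {q: True, u: False}
  {u: False, q: False}
  {u: True, q: True}


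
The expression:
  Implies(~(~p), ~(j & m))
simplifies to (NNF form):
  ~j | ~m | ~p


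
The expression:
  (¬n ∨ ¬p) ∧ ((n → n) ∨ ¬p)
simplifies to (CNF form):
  ¬n ∨ ¬p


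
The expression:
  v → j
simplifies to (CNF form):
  j ∨ ¬v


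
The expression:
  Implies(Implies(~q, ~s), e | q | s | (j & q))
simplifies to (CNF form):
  e | q | s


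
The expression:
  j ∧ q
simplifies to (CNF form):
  j ∧ q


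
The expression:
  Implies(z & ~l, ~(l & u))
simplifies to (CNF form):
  True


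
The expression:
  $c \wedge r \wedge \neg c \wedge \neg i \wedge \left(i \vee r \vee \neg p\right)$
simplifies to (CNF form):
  $\text{False}$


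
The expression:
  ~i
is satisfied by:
  {i: False}


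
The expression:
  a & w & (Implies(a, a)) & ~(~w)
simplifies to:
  a & w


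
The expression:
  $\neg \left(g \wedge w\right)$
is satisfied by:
  {w: False, g: False}
  {g: True, w: False}
  {w: True, g: False}


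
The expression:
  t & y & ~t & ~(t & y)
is never true.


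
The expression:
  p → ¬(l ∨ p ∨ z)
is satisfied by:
  {p: False}


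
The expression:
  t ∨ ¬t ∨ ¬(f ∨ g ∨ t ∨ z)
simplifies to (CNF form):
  True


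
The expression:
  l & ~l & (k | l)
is never true.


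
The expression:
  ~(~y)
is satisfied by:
  {y: True}


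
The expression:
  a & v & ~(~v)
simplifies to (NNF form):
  a & v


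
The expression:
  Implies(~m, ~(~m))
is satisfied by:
  {m: True}


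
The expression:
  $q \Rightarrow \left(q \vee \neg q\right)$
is always true.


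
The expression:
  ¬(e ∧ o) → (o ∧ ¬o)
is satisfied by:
  {e: True, o: True}


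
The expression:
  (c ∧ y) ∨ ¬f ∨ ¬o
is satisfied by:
  {c: True, y: True, o: False, f: False}
  {c: True, y: False, o: False, f: False}
  {y: True, c: False, o: False, f: False}
  {c: False, y: False, o: False, f: False}
  {f: True, c: True, y: True, o: False}
  {f: True, c: True, y: False, o: False}
  {f: True, y: True, c: False, o: False}
  {f: True, y: False, c: False, o: False}
  {c: True, o: True, y: True, f: False}
  {c: True, o: True, y: False, f: False}
  {o: True, y: True, c: False, f: False}
  {o: True, c: False, y: False, f: False}
  {f: True, c: True, o: True, y: True}


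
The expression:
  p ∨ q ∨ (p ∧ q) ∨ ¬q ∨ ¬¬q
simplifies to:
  True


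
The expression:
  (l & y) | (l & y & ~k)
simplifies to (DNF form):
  l & y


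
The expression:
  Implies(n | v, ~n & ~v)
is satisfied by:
  {n: False, v: False}


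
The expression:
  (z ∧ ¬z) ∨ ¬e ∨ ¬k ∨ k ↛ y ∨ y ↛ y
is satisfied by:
  {k: False, y: False, e: False}
  {e: True, k: False, y: False}
  {y: True, k: False, e: False}
  {e: True, y: True, k: False}
  {k: True, e: False, y: False}
  {e: True, k: True, y: False}
  {y: True, k: True, e: False}


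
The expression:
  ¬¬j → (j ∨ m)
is always true.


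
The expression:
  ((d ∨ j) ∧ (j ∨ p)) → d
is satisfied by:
  {d: True, j: False}
  {j: False, d: False}
  {j: True, d: True}


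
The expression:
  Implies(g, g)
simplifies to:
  True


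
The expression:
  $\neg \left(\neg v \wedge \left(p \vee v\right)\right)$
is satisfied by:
  {v: True, p: False}
  {p: False, v: False}
  {p: True, v: True}


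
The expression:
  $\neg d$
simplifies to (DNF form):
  $\neg d$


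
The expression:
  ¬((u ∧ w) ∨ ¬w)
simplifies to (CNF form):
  w ∧ ¬u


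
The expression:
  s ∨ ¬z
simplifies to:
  s ∨ ¬z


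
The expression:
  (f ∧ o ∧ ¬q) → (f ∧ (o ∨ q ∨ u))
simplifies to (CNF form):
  True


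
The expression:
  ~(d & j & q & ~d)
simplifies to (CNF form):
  True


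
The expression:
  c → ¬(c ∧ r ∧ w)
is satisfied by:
  {w: False, c: False, r: False}
  {r: True, w: False, c: False}
  {c: True, w: False, r: False}
  {r: True, c: True, w: False}
  {w: True, r: False, c: False}
  {r: True, w: True, c: False}
  {c: True, w: True, r: False}


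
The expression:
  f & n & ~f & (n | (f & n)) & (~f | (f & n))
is never true.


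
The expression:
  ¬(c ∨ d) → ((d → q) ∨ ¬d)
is always true.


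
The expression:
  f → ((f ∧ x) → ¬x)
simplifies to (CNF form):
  ¬f ∨ ¬x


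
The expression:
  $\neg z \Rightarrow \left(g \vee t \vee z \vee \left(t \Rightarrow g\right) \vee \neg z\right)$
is always true.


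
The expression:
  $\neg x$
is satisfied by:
  {x: False}


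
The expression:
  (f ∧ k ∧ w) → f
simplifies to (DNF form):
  True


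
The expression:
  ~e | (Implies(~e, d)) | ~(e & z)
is always true.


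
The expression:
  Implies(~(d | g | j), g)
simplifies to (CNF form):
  d | g | j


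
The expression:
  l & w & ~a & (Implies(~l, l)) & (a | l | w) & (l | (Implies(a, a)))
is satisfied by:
  {w: True, l: True, a: False}


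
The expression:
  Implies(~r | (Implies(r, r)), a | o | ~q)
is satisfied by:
  {a: True, o: True, q: False}
  {a: True, q: False, o: False}
  {o: True, q: False, a: False}
  {o: False, q: False, a: False}
  {a: True, o: True, q: True}
  {a: True, q: True, o: False}
  {o: True, q: True, a: False}


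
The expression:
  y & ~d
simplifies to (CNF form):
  y & ~d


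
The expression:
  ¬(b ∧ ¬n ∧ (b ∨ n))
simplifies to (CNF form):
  n ∨ ¬b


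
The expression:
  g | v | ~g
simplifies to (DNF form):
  True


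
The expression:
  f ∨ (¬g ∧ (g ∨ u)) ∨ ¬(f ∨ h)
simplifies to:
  f ∨ (u ∧ ¬g) ∨ ¬h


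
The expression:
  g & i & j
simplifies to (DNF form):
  g & i & j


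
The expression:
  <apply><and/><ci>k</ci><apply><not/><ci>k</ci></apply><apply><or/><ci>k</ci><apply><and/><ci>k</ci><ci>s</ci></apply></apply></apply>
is never true.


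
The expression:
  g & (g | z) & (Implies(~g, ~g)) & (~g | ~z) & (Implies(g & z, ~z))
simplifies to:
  g & ~z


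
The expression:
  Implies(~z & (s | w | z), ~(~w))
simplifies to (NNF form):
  w | z | ~s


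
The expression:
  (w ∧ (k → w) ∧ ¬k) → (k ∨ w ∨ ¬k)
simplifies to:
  True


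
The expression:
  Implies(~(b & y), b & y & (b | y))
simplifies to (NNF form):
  b & y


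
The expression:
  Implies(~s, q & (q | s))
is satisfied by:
  {q: True, s: True}
  {q: True, s: False}
  {s: True, q: False}


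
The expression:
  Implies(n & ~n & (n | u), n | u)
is always true.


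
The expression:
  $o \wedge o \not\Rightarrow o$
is never true.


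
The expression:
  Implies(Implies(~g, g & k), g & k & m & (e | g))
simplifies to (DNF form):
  ~g | (k & m)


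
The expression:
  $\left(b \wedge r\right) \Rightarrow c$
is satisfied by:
  {c: True, b: False, r: False}
  {c: False, b: False, r: False}
  {r: True, c: True, b: False}
  {r: True, c: False, b: False}
  {b: True, c: True, r: False}
  {b: True, c: False, r: False}
  {b: True, r: True, c: True}


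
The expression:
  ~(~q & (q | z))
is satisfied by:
  {q: True, z: False}
  {z: False, q: False}
  {z: True, q: True}


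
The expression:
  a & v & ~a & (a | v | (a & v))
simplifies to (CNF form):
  False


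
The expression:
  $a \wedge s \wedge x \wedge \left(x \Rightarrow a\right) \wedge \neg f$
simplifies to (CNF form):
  $a \wedge s \wedge x \wedge \neg f$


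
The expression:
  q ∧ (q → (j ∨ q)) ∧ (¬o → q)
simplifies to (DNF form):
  q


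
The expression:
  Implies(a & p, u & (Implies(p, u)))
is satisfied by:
  {u: True, p: False, a: False}
  {p: False, a: False, u: False}
  {a: True, u: True, p: False}
  {a: True, p: False, u: False}
  {u: True, p: True, a: False}
  {p: True, u: False, a: False}
  {a: True, p: True, u: True}


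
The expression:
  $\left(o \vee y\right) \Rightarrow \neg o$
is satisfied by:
  {o: False}


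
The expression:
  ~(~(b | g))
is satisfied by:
  {b: True, g: True}
  {b: True, g: False}
  {g: True, b: False}


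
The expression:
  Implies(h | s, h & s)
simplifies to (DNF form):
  (h & s) | (~h & ~s)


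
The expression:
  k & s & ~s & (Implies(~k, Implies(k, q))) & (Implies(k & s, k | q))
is never true.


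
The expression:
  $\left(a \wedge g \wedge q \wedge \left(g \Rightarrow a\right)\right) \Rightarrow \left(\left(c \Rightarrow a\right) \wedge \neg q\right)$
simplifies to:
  $\neg a \vee \neg g \vee \neg q$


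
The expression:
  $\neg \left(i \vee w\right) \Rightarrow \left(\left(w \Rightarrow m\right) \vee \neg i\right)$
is always true.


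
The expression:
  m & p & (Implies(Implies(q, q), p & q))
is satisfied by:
  {m: True, p: True, q: True}


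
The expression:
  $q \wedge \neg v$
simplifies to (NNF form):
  $q \wedge \neg v$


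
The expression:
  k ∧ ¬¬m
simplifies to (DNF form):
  k ∧ m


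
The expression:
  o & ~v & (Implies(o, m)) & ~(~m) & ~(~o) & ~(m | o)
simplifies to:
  False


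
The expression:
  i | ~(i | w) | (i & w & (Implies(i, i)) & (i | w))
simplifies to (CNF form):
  i | ~w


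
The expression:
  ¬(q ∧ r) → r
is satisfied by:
  {r: True}


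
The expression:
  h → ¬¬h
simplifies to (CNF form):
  True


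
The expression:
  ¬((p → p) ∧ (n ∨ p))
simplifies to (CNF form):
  ¬n ∧ ¬p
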